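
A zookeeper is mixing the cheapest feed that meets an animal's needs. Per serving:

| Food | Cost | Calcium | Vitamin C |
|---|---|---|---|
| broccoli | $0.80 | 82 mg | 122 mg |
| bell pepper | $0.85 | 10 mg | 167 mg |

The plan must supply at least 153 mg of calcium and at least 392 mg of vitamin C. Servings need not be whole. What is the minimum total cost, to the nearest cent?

$2.31

With two linear requirements the optimum uses one or two foods; enumerate the corners.
broccoli only: max(153/82, 392/122) = 3.213 servings → $2.57.
bell pepper only: max(153/10, 392/167) = 15.3 servings → $13.01.
broccoli + bell pepper with both tight: 1.734 servings and 1.08 servings → $2.31.
So the least-cost plan costs $2.31.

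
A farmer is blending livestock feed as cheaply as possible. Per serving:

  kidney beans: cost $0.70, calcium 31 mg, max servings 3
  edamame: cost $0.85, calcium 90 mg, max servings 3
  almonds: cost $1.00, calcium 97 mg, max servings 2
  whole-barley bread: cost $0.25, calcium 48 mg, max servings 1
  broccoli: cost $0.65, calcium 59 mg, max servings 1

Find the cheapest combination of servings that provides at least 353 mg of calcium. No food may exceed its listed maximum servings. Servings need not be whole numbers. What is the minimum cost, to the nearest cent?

Cost per mg of calcium: whole-barley bread $0.0052, edamame $0.0094, almonds $0.0103, broccoli $0.0110, kidney beans $0.0226.
Take 1 serving of whole-barley bread: +48.0 mg calcium for $0.25 (total $0.25, still need 305.0 mg).
Take 3 servings of edamame: +270.0 mg calcium for $2.55 (total $2.80, still need 35.0 mg).
Take 0.3608 servings of almonds: +35.0 mg calcium for $0.36 (total $3.16, still need 0.0 mg).
Greedy by cheapest-per-mg is optimal for a single linear constraint, so the minimum cost is $3.16.

$3.16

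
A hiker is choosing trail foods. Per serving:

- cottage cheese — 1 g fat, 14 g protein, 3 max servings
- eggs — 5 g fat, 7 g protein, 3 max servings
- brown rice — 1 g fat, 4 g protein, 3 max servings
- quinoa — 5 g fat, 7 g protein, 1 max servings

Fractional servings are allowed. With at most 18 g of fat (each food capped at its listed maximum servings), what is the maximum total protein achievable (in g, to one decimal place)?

70.8 g

Protein per g fat: cottage cheese 14, brown rice 4, eggs 1.4, quinoa 1.4.
Take 3 servings of cottage cheese: uses 3 g fat, +42.0 g protein (running total 42.0 g).
Take 3 servings of brown rice: uses 3 g fat, +12.0 g protein (running total 54.0 g).
Take 2.4 servings of eggs: uses 12 g fat, +16.8 g protein (running total 70.8 g).
Greedy by best ratio exhausts the fat allowance optimally: 70.8 g.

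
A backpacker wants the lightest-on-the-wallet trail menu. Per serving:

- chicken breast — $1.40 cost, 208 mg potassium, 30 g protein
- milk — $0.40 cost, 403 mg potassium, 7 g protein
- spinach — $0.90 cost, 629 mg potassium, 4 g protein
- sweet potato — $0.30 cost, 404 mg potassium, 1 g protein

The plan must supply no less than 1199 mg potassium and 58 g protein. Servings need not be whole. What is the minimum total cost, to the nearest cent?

Compare the cost at each extreme point of the feasible region.
chicken breast only: max(1199/208, 58/30) = 5.764 servings → $8.07.
milk only: max(1199/403, 58/7) = 8.286 servings → $3.31.
spinach only: max(1199/629, 58/4) = 14.5 servings → $13.05.
sweet potato only: max(1199/404, 58/1) = 58 servings → $17.40.
chicken breast + milk with both tight: 1.409 servings and 2.248 servings → $2.87.
chicken breast + spinach with both tight: 1.757 servings and 1.325 servings → $3.65.
chicken breast + sweet potato with both tight: 1.866 servings and 2.007 servings → $3.22.
milk + spinach: the both-tight solution has a negative serving — not a feasible corner.
milk + sweet potato: intersection lies outside the first quadrant.
spinach + sweet potato: intersection lies outside the first quadrant.
So the least-cost plan costs $2.87.

$2.87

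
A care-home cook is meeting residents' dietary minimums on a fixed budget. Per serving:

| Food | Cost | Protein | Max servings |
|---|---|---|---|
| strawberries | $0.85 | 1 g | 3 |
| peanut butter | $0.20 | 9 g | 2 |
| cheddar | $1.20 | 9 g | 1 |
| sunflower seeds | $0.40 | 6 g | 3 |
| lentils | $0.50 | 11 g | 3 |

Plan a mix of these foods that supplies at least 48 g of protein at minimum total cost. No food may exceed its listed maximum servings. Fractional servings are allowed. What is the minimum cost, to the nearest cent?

Cost per g of protein: peanut butter $0.0222, lentils $0.0455, sunflower seeds $0.0667, cheddar $0.1333, strawberries $0.8500.
Take 2 servings of peanut butter: +18.0 g protein for $0.40 (total $0.40, still need 30.0 g).
Take 2.727 servings of lentils: +30.0 g protein for $1.36 (total $1.76, still need 0.0 g).
Filling from the cheapest source first is optimal under one linear minimum: $1.76.

$1.76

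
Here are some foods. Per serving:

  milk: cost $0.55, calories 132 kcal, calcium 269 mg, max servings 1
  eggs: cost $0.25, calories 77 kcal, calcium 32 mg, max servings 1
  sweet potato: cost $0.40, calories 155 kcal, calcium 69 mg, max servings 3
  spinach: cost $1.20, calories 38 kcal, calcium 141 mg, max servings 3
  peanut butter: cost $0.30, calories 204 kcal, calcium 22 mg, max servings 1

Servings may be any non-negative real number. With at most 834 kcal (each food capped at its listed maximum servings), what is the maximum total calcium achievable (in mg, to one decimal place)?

Calcium per kcal: spinach 3.711, milk 2.038, sweet potato 0.4452, eggs 0.4156, peanut butter 0.1078.
Take 3 servings of spinach: uses 114 kcal, +423.0 mg calcium (running total 423.0 mg).
Take 1 serving of milk: uses 132 kcal, +269.0 mg calcium (running total 692.0 mg).
Take 3 servings of sweet potato: uses 465 kcal, +207.0 mg calcium (running total 899.0 mg).
Take 1 serving of eggs: uses 77 kcal, +32.0 mg calcium (running total 931.0 mg).
Take 0.2255 servings of peanut butter: uses 46 kcal, +5.0 mg calcium (running total 936.0 mg).
Greedy by best ratio exhausts the calories allowance optimally: 936.0 mg.

936.0 mg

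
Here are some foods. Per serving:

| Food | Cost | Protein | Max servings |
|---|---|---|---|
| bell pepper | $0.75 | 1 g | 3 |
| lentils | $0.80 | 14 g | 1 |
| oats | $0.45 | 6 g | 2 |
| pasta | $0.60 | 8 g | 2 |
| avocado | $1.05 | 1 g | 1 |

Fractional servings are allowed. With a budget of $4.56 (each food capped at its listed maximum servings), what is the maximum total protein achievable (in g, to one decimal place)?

44.2 g

Protein per dollar: lentils 17.5, oats 13.33, pasta 13.33, bell pepper 1.333, avocado 0.9524.
Take 1 serving of lentils: spends $0.80, +14.0 g protein (running total 14.0 g).
Take 2 servings of oats: spends $0.90, +12.0 g protein (running total 26.0 g).
Take 2 servings of pasta: spends $1.20, +16.0 g protein (running total 42.0 g).
Take 2.213 servings of bell pepper: spends $1.66, +2.2 g protein (running total 44.2 g).
Greedy by best ratio exhausts the cost allowance optimally: 44.2 g.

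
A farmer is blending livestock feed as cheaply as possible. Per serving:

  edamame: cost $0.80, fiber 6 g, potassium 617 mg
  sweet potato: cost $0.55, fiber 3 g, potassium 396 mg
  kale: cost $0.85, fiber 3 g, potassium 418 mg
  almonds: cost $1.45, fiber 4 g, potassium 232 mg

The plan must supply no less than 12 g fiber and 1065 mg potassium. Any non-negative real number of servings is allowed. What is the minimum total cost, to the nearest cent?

edamame only: max(12/6, 1065/617) = 2 servings → $1.60.
sweet potato only: max(12/3, 1065/396) = 4 servings → $2.20.
kale only: max(12/3, 1065/418) = 4 servings → $3.40.
almonds only: max(12/4, 1065/232) = 4.591 servings → $6.66.
edamame + sweet potato with both targets exact would need a negative amount; discard.
edamame + kale: the both-tight solution has a negative serving — not a feasible corner.
edamame + almonds with both tight: 1.372 servings and 0.9424 servings → $2.46.
sweet potato + kale: intersection lies outside the first quadrant.
sweet potato + almonds with both tight: 1.662 servings and 1.753 servings → $3.46.
kale + almonds with both tight: 1.512 servings and 1.866 servings → $3.99.
The minimum over all feasible corners is $1.60.

$1.60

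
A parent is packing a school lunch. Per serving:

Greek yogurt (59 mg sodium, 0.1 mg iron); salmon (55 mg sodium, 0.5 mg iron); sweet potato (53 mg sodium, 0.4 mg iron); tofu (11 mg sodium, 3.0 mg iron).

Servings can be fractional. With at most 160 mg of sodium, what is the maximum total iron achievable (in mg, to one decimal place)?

43.6 mg

Iron per mg sodium: tofu 0.2727, salmon 0.009091, sweet potato 0.007547, Greek yogurt 0.001695.
With no serving limits, spend the whole sodium allowance on tofu: 160 mg / 11 mg × 3.0 mg = 43.6 mg.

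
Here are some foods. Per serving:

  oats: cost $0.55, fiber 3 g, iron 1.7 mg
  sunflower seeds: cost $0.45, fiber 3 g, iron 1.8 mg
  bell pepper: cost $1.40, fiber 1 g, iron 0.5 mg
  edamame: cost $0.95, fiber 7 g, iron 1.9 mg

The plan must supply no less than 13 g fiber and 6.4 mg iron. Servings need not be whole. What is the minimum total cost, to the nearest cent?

$1.89

A basic optimal solution has at most two foods positive. Try each food alone and each pair with both targets met exactly.
oats only: max(13/3, 6.4/1.7) = 4.333 servings → $2.38.
sunflower seeds only: max(13/3, 6.4/1.8) = 4.333 servings → $1.95.
bell pepper only: max(13/1, 6.4/0.5) = 13 servings → $18.20.
edamame only: max(13/7, 6.4/1.9) = 3.368 servings → $3.20.
oats + sunflower seeds with both targets exact would need a negative amount; discard.
oats + bell pepper with both targets exact would need a negative amount; discard.
oats + edamame with both tight: 3.242 servings and 0.4677 servings → $2.23.
sunflower seeds + bell pepper with both targets exact would need a negative amount; discard.
sunflower seeds + edamame with both tight: 2.913 servings and 0.6087 servings → $1.89.
bell pepper + edamame with both tight: 12.56 servings and 0.0625 servings → $17.65.
So the least-cost plan costs $1.89.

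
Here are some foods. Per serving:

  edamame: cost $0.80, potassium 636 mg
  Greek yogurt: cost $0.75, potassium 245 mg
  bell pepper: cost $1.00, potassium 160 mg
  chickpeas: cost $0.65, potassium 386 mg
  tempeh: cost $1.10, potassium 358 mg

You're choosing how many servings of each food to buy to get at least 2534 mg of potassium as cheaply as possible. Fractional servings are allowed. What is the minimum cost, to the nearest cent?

$3.19

Cost per mg of potassium: edamame $0.0013, chickpeas $0.0017, Greek yogurt $0.0031, tempeh $0.0031, bell pepper $0.0063.
With no serving limits, use only edamame: 2534 mg / 636 mg = 3.984 servings × $0.80 = $3.19.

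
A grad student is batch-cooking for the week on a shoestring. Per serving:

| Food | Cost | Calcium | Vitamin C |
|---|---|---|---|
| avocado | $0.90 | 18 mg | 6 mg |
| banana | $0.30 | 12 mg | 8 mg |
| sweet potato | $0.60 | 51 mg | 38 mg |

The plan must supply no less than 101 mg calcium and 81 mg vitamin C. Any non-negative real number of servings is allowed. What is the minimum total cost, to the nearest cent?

$1.28

avocado only: max(101/18, 81/6) = 13.5 servings → $12.15.
banana only: max(101/12, 81/8) = 10.12 servings → $3.04.
sweet potato only: max(101/51, 81/38) = 2.132 servings → $1.28.
avocado + banana: intersection lies outside the first quadrant.
avocado + sweet potato: intersection lies outside the first quadrant.
banana + sweet potato: intersection lies outside the first quadrant.
The minimum over all feasible corners is $1.28.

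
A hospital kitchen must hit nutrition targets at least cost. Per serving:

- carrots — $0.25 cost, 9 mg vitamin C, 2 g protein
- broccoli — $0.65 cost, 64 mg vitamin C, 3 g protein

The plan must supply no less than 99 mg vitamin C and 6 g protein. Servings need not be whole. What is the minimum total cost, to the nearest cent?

A basic optimal solution has at most two foods positive. Try each food alone and each pair with both targets met exactly.
carrots only: max(99/9, 6/2) = 11 servings → $2.75.
broccoli only: max(99/64, 6/3) = 2 servings → $1.30.
carrots + broccoli with both tight: 0.8614 servings and 1.426 servings → $1.14.
So the least-cost plan costs $1.14.

$1.14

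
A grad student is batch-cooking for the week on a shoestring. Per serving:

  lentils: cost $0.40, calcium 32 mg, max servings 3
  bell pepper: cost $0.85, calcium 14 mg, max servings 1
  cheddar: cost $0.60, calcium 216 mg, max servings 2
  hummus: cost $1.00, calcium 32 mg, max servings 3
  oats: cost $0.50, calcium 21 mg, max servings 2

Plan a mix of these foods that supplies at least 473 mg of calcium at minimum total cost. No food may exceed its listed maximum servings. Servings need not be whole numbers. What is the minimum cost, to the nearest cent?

$1.71

Cost per mg of calcium: cheddar $0.0028, lentils $0.0125, oats $0.0238, hummus $0.0312, bell pepper $0.0607.
Take 2 servings of cheddar: +432.0 mg calcium for $1.20 (total $1.20, still need 41.0 mg).
Take 1.281 servings of lentils: +41.0 mg calcium for $0.51 (total $1.71, still need 0.0 mg).
Filling from the cheapest source first is optimal under one linear minimum: $1.71.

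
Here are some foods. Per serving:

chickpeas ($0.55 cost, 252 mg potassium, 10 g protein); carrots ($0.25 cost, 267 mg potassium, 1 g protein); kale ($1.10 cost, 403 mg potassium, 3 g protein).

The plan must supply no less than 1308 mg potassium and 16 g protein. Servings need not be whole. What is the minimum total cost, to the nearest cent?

The cheapest plan sits at a corner of the feasible region — with two constraints it uses at most two foods.
chickpeas only: max(1308/252, 16/10) = 5.19 servings → $2.85.
carrots only: max(1308/267, 16/1) = 16 servings → $4.00.
kale only: max(1308/403, 16/3) = 5.333 servings → $5.87.
chickpeas + carrots with both tight: 1.226 servings and 3.742 servings → $1.61.
chickpeas + kale with both tight: 0.7709 servings and 2.764 servings → $3.46.
carrots + kale: the both-tight solution has a negative serving — not a feasible corner.
The minimum over all feasible corners is $1.61.

$1.61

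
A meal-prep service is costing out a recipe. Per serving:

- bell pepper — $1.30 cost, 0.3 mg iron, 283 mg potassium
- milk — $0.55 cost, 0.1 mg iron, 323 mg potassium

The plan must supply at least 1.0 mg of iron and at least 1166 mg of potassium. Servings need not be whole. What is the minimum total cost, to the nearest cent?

$4.45

The cheapest plan sits at a corner of the feasible region — with two constraints it uses at most two foods.
bell pepper only: max(1.0/0.3, 1166/283) = 4.12 servings → $5.36.
milk only: max(1.0/0.1, 1166/323) = 10 servings → $5.50.
bell pepper + milk with both tight: 3.009 servings and 0.9738 servings → $4.45.
So the least-cost plan costs $4.45.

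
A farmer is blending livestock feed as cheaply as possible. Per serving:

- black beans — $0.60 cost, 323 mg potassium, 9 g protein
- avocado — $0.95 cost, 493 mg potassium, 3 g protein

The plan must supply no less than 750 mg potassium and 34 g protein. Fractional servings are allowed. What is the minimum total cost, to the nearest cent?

For a min-cost LP with two ≥-constraints, a basic feasible solution has at most two positive variables.
black beans only: max(750/323, 34/9) = 3.778 servings → $2.27.
avocado only: max(750/493, 34/3) = 11.33 servings → $10.77.
black beans + avocado: intersection lies outside the first quadrant.
The minimum over all feasible corners is $2.27.

$2.27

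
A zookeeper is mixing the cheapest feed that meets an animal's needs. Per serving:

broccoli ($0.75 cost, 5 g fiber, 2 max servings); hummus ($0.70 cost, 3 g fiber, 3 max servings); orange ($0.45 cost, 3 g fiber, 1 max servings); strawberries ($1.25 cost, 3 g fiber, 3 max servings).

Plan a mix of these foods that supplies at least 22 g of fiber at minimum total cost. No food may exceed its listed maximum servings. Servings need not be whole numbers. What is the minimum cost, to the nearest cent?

$4.05

Cost per g of fiber: broccoli $0.1500, orange $0.1500, hummus $0.2333, strawberries $0.4167.
Take 2 servings of broccoli: +10.0 g fiber for $1.50 (total $1.50, still need 12.0 g).
Take 1 serving of orange: +3.0 g fiber for $0.45 (total $1.95, still need 9.0 g).
Take 3 servings of hummus: +9.0 g fiber for $2.10 (total $4.05, still need 0.0 g).
Filling from the cheapest source first is optimal under one linear minimum: $4.05.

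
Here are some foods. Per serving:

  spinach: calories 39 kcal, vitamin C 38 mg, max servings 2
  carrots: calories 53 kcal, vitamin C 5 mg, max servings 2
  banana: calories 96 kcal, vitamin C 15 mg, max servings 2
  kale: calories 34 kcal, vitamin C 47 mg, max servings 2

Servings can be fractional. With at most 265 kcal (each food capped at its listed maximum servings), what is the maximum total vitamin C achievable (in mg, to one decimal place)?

Vitamin C per kcal: kale 1.382, spinach 0.9744, banana 0.1562, carrots 0.09434.
Take 2 servings of kale: uses 68 kcal, +94.0 mg vitamin C (running total 94.0 mg).
Take 2 servings of spinach: uses 78 kcal, +76.0 mg vitamin C (running total 170.0 mg).
Take 1.24 servings of banana: uses 119 kcal, +18.6 mg vitamin C (running total 188.6 mg).
Greedy by best ratio exhausts the calories allowance optimally: 188.6 mg.

188.6 mg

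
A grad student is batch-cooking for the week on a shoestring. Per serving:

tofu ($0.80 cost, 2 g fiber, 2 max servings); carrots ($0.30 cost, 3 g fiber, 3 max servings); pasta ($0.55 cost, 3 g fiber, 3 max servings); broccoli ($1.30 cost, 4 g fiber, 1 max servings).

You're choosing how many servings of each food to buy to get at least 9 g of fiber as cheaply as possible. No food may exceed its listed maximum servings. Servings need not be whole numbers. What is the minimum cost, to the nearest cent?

$0.90

Cost per g of fiber: carrots $0.1000, pasta $0.1833, broccoli $0.3250, tofu $0.4000.
Take 3 servings of carrots: +9.0 g fiber for $0.90 (total $0.90, still need 0.0 g).
Greedy by cheapest-per-g is optimal for a single linear constraint, so the minimum cost is $0.90.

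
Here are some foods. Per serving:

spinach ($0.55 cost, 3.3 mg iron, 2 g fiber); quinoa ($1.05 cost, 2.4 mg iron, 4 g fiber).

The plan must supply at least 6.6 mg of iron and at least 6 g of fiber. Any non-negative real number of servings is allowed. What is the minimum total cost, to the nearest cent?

$1.61

A basic optimal solution has at most two foods positive. Try each food alone and each pair with both targets met exactly.
spinach only: max(6.6/3.3, 6/2) = 3 servings → $1.65.
quinoa only: max(6.6/2.4, 6/4) = 2.75 servings → $2.89.
spinach + quinoa with both tight: 1.429 servings and 0.7857 servings → $1.61.
So the least-cost plan costs $1.61.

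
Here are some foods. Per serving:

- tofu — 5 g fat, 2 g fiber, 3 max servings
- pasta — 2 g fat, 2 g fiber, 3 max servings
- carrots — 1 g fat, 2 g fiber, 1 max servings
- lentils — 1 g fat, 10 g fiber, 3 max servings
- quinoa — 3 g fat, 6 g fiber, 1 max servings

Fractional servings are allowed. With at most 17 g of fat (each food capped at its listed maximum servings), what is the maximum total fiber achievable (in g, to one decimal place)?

Fiber per g fat: lentils 10, carrots 2, quinoa 2, pasta 1, tofu 0.4.
Take 3 servings of lentils: uses 3 g fat, +30.0 g fiber (running total 30.0 g).
Take 1 serving of carrots: uses 1 g fat, +2.0 g fiber (running total 32.0 g).
Take 1 serving of quinoa: uses 3 g fat, +6.0 g fiber (running total 38.0 g).
Take 3 servings of pasta: uses 6 g fat, +6.0 g fiber (running total 44.0 g).
Take 0.8 servings of tofu: uses 4 g fat, +1.6 g fiber (running total 45.6 g).
Greedy by best ratio exhausts the fat allowance optimally: 45.6 g.

45.6 g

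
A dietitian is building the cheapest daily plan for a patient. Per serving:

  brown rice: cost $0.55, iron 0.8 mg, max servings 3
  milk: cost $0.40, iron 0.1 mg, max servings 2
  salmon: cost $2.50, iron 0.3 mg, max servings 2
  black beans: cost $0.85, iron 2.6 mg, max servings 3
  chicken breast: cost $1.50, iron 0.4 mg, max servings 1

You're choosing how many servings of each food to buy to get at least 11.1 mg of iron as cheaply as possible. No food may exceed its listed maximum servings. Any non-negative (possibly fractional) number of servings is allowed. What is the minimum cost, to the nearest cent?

$9.00

Cost per mg of iron: black beans $0.3269, brown rice $0.6875, chicken breast $3.7500, milk $4.0000, salmon $8.3333.
Take 3 servings of black beans: +7.8 mg iron for $2.55 (total $2.55, still need 3.3 mg).
Take 3 servings of brown rice: +2.4 mg iron for $1.65 (total $4.20, still need 0.9 mg).
Take 1 serving of chicken breast: +0.4 mg iron for $1.50 (total $5.70, still need 0.5 mg).
Take 2 servings of milk: +0.2 mg iron for $0.80 (total $6.50, still need 0.3 mg).
Take 1 serving of salmon: +0.3 mg iron for $2.50 (total $9.00, still need 0.0 mg).
Greedy by cheapest-per-mg is optimal for a single linear constraint, so the minimum cost is $9.00.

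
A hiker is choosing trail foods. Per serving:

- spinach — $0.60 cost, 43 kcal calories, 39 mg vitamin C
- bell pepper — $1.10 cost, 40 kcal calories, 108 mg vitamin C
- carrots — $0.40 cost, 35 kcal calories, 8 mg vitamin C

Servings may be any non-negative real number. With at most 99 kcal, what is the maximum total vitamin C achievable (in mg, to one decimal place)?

Vitamin C per kcal: bell pepper 2.7, spinach 0.907, carrots 0.2286.
With no serving limits, spend the whole calories allowance on bell pepper: 99 kcal / 40 kcal × 108 mg = 267.3 mg.

267.3 mg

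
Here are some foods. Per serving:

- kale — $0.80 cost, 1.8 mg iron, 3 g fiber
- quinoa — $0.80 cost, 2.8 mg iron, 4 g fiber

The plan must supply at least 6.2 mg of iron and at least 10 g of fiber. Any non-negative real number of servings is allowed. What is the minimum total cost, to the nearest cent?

The cheapest plan sits at a corner of the feasible region — with two constraints it uses at most two foods.
kale only: max(6.2/1.8, 10/3) = 3.444 servings → $2.76.
quinoa only: max(6.2/2.8, 10/4) = 2.5 servings → $2.00.
kale + quinoa with both tight: 2.667 servings and 0.5 servings → $2.53.
Cheapest feasible corner: $2.00.

$2.00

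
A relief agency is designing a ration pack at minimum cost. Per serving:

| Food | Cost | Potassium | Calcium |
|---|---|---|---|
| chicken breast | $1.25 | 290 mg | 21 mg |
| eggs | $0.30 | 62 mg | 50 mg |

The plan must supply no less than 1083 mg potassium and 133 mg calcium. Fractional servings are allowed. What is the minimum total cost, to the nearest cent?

$4.71

The cheapest plan sits at a corner of the feasible region — with two constraints it uses at most two foods.
chicken breast only: max(1083/290, 133/21) = 6.333 servings → $7.92.
eggs only: max(1083/62, 133/50) = 17.47 servings → $5.24.
chicken breast + eggs with both tight: 3.478 servings and 1.199 servings → $4.71.
So the least-cost plan costs $4.71.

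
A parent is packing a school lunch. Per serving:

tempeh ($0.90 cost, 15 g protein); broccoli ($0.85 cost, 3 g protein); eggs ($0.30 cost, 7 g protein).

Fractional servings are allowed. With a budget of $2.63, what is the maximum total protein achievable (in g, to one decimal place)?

Protein per dollar: eggs 23.33, tempeh 16.67, broccoli 3.529.
With no serving limits, spend the whole cost allowance on eggs: $2.63 / $0.30 × 7 g = 61.4 g.

61.4 g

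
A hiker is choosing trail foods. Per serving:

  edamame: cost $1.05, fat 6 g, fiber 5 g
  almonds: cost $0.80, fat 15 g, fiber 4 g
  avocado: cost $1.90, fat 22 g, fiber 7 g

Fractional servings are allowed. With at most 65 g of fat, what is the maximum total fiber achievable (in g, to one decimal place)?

54.2 g

Fiber per g fat: edamame 0.8333, avocado 0.3182, almonds 0.2667.
With no serving limits, spend the whole fat allowance on edamame: 65 g / 6 g × 5 g = 54.2 g.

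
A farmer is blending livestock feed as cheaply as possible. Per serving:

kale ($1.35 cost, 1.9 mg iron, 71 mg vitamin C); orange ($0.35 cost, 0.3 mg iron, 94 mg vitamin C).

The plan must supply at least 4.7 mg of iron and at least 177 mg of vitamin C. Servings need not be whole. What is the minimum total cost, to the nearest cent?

kale only: max(4.7/1.9, 177/71) = 2.493 servings → $3.37.
orange only: max(4.7/0.3, 177/94) = 15.67 servings → $5.48.
kale + orange with both tight: 2.471 servings and 0.01653 servings → $3.34.
Cheapest feasible corner: $3.34.

$3.34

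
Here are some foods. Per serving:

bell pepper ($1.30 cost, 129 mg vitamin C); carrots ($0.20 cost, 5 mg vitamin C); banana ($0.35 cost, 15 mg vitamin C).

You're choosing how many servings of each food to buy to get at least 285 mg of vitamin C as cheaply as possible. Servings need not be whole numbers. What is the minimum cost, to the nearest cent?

Cost per mg of vitamin C: bell pepper $0.0101, banana $0.0233, carrots $0.0400.
With no serving limits, use only bell pepper: 285 mg / 129 mg = 2.209 servings × $1.30 = $2.87.

$2.87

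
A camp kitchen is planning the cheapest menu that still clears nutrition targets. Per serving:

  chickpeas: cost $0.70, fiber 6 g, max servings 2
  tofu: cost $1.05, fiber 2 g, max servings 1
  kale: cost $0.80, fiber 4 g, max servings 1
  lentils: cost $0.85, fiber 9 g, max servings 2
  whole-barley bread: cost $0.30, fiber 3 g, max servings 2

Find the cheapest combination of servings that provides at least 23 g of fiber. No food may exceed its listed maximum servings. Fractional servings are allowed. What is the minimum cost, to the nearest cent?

$2.20

Cost per g of fiber: lentils $0.0944, whole-barley bread $0.1000, chickpeas $0.1167, kale $0.2000, tofu $0.5250.
Take 2 servings of lentils: +18.0 g fiber for $1.70 (total $1.70, still need 5.0 g).
Take 1.667 servings of whole-barley bread: +5.0 g fiber for $0.50 (total $2.20, still need 0.0 g).
Filling from the cheapest source first is optimal under one linear minimum: $2.20.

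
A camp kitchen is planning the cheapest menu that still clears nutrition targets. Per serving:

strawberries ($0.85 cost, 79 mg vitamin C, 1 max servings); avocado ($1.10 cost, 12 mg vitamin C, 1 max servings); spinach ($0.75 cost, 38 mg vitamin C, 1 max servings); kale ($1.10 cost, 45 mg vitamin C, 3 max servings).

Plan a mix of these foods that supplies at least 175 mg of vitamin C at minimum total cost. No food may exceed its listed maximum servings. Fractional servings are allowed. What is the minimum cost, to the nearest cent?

$3.02

Cost per mg of vitamin C: strawberries $0.0108, spinach $0.0197, kale $0.0244, avocado $0.0917.
Take 1 serving of strawberries: +79.0 mg vitamin C for $0.85 (total $0.85, still need 96.0 mg).
Take 1 serving of spinach: +38.0 mg vitamin C for $0.75 (total $1.60, still need 58.0 mg).
Take 1.289 servings of kale: +58.0 mg vitamin C for $1.42 (total $3.02, still need 0.0 mg).
Greedy by cheapest-per-mg is optimal for a single linear constraint, so the minimum cost is $3.02.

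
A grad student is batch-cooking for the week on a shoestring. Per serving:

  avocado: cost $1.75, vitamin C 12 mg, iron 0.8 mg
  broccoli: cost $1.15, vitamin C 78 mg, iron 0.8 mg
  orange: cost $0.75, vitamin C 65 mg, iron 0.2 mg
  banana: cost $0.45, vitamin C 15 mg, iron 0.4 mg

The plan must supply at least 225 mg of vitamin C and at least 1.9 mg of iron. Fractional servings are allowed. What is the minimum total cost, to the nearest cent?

$3.14

Check every corner: each single food scaled to meet both minima, and each pair solved so both constraints bind.
avocado only: max(225/12, 1.9/0.8) = 18.75 servings → $32.81.
broccoli only: max(225/78, 1.9/0.8) = 2.885 servings → $3.32.
orange only: max(225/65, 1.9/0.2) = 9.5 servings → $7.12.
banana only: max(225/15, 1.9/0.4) = 15 servings → $6.75.
avocado + broccoli: the both-tight solution has a negative serving — not a feasible corner.
avocado + orange with both tight: 1.583 servings and 3.169 servings → $5.15.
avocado + banana: intersection lies outside the first quadrant.
broccoli + orange with both tight: 2.157 servings and 0.8736 servings → $3.14.
broccoli + banana: intersection lies outside the first quadrant.
orange + banana with both tight: 2.674 servings and 3.413 servings → $3.54.
So the least-cost plan costs $3.14.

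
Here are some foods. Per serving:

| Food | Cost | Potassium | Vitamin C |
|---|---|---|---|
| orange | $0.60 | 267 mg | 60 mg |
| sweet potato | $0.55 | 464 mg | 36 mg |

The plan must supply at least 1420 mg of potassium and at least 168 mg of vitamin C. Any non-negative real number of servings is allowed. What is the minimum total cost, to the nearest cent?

$2.10

For a min-cost LP with two ≥-constraints, a basic feasible solution has at most two positive variables.
orange only: max(1420/267, 168/60) = 5.318 servings → $3.19.
sweet potato only: max(1420/464, 168/36) = 4.667 servings → $2.57.
orange + sweet potato with both tight: 1.472 servings and 2.213 servings → $2.10.
So the least-cost plan costs $2.10.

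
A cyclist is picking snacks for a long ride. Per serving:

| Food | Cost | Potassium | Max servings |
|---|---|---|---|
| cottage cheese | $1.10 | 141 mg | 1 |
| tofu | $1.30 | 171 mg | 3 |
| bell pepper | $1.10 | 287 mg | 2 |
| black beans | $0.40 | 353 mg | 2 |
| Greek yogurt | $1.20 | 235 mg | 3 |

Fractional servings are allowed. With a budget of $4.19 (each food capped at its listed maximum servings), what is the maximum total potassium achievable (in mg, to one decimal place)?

1513.0 mg

Potassium per dollar: black beans 882.5, bell pepper 260.9, Greek yogurt 195.8, tofu 131.5, cottage cheese 128.2.
Take 2 servings of black beans: spends $0.80, +706.0 mg potassium (running total 706.0 mg).
Take 2 servings of bell pepper: spends $2.20, +574.0 mg potassium (running total 1280.0 mg).
Take 0.9917 servings of Greek yogurt: spends $1.19, +233.0 mg potassium (running total 1513.0 mg).
Filling greedily by potassium-per-dollar is optimal for one linear limit, giving 1513.0 mg.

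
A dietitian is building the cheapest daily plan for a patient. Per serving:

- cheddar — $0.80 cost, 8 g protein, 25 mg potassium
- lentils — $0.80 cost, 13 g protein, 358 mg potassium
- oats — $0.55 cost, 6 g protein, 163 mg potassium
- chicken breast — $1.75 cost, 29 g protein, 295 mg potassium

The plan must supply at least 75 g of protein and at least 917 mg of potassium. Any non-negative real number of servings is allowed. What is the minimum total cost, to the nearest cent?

$4.54

The cheapest plan sits at a corner of the feasible region — with two constraints it uses at most two foods.
cheddar only: max(75/8, 917/25) = 36.68 servings → $29.34.
lentils only: max(75/13, 917/358) = 5.769 servings → $4.62.
oats only: max(75/6, 917/163) = 12.5 servings → $6.88.
chicken breast only: max(75/29, 917/295) = 3.108 servings → $5.44.
cheddar + lentils with both tight: 5.88 servings and 2.151 servings → $6.42.
cheddar + oats with both tight: 5.826 servings and 4.732 servings → $7.26.
cheddar + chicken breast with both targets exact would need a negative amount; discard.
lentils + oats: the both-tight solution has a negative serving — not a feasible corner.
lentils + chicken breast with both tight: 0.6824 servings and 2.28 servings → $4.54.
oats + chicken breast with both tight: 1.511 servings and 2.274 servings → $4.81.
Cheapest feasible corner: $4.54.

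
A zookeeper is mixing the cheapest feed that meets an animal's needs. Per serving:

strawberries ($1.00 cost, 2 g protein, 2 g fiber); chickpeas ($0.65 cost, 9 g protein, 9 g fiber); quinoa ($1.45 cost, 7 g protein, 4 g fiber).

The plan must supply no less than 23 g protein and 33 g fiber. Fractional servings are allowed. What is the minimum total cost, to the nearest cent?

$2.38

At the optimum either one food covers both requirements or two foods hit both targets exactly; no other combination can be cheaper.
strawberries only: max(23/2, 33/2) = 16.5 servings → $16.50.
chickpeas only: max(23/9, 33/9) = 3.667 servings → $2.38.
quinoa only: max(23/7, 33/4) = 8.25 servings → $11.96.
strawberries + chickpeas (both tight): parallel constraints — no distinct corner.
strawberries + quinoa: intersection lies outside the first quadrant.
chickpeas + quinoa: intersection lies outside the first quadrant.
So the least-cost plan costs $2.38.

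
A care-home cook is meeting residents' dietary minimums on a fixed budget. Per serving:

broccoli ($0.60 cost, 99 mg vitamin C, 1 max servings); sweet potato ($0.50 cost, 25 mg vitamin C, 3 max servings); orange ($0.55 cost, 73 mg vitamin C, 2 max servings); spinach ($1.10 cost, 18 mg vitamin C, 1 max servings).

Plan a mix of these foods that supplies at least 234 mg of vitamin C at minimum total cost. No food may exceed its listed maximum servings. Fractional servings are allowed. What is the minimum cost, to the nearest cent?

$1.62

Cost per mg of vitamin C: broccoli $0.0061, orange $0.0075, sweet potato $0.0200, spinach $0.0611.
Take 1 serving of broccoli: +99.0 mg vitamin C for $0.60 (total $0.60, still need 135.0 mg).
Take 1.849 servings of orange: +135.0 mg vitamin C for $1.02 (total $1.62, still need 0.0 mg).
Filling from the cheapest source first is optimal under one linear minimum: $1.62.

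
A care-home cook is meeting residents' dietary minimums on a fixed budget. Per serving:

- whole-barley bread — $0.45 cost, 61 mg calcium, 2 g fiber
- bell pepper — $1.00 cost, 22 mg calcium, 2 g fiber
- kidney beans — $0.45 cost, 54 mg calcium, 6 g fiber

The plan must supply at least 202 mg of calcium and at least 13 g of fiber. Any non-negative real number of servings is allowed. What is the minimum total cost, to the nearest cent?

For a min-cost LP with two ≥-constraints, a basic feasible solution has at most two positive variables.
whole-barley bread only: max(202/61, 13/2) = 6.5 servings → $2.92.
bell pepper only: max(202/22, 13/2) = 9.182 servings → $9.18.
kidney beans only: max(202/54, 13/6) = 3.741 servings → $1.68.
whole-barley bread + bell pepper with both tight: 1.513 servings and 4.987 servings → $5.67.
whole-barley bread + kidney beans with both tight: 1.977 servings and 1.508 servings → $1.57.
bell pepper + kidney beans with both targets exact would need a negative amount; discard.
Cheapest feasible corner: $1.57.

$1.57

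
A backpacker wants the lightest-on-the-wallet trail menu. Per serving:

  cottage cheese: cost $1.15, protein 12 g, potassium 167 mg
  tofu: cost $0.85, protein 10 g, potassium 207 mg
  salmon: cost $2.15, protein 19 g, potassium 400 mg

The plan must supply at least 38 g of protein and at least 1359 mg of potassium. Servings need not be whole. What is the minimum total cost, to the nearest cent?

$5.58

Two binding constraints pin down two serving amounts, so the optimal mix uses at most two foods. The candidates are each food alone (scaled to the tighter of protein/potassium) and each pair with both constraints tight.
cottage cheese only: max(38/12, 1359/167) = 8.138 servings → $9.36.
tofu only: max(38/10, 1359/207) = 6.565 servings → $5.58.
salmon only: max(38/19, 1359/400) = 3.397 servings → $7.30.
cottage cheese + tofu: intersection lies outside the first quadrant.
cottage cheese + salmon with both targets exact would need a negative amount; discard.
tofu + salmon: intersection lies outside the first quadrant.
The minimum over all feasible corners is $5.58.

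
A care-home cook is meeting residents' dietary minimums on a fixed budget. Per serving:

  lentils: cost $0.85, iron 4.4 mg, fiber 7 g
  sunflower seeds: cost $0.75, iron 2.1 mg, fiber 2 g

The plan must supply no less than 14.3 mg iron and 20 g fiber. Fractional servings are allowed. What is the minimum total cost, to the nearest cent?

$2.76

Check every corner: each single food scaled to meet both minima, and each pair solved so both constraints bind.
lentils only: max(14.3/4.4, 20/7) = 3.25 servings → $2.76.
sunflower seeds only: max(14.3/2.1, 20/2) = 10 servings → $7.50.
lentils + sunflower seeds with both tight: 2.271 servings and 2.051 servings → $3.47.
So the least-cost plan costs $2.76.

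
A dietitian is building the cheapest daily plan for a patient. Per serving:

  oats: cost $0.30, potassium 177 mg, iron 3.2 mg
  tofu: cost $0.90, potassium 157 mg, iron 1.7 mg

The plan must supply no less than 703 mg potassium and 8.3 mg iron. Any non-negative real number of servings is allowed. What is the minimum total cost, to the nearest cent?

Minimising a linear cost over {potassium ≥ 703, iron ≥ 8.3, servings ≥ 0} — the optimum is at a vertex, using one or two foods.
oats only: max(703/177, 8.3/3.2) = 3.972 servings → $1.19.
tofu only: max(703/157, 8.3/1.7) = 4.882 servings → $4.39.
oats + tofu with both tight: 0.536 servings and 3.873 servings → $3.65.
So the least-cost plan costs $1.19.

$1.19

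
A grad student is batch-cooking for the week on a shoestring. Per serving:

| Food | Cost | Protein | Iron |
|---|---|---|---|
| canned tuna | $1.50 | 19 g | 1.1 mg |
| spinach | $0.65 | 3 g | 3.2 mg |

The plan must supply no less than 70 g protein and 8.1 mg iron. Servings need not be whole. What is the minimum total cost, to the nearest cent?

Two binding constraints pin down two serving amounts, so the optimal mix uses at most two foods. The candidates are each food alone (scaled to the tighter of protein/iron) and each pair with both constraints tight.
canned tuna only: max(70/19, 8.1/1.1) = 7.364 servings → $11.05.
spinach only: max(70/3, 8.1/3.2) = 23.33 servings → $15.17.
canned tuna + spinach with both tight: 3.473 servings and 1.337 servings → $6.08.
So the least-cost plan costs $6.08.

$6.08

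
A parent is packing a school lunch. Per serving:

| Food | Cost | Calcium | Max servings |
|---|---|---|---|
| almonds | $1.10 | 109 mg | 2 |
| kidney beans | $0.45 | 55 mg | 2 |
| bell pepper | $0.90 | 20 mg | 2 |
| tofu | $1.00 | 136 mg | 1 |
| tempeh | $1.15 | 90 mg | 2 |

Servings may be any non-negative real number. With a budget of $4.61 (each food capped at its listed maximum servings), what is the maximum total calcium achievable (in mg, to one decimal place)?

Calcium per dollar: tofu 136, kidney beans 122.2, almonds 99.09, tempeh 78.26, bell pepper 22.22.
Take 1 serving of tofu: spends $1.00, +136.0 mg calcium (running total 136.0 mg).
Take 2 servings of kidney beans: spends $0.90, +110.0 mg calcium (running total 246.0 mg).
Take 2 servings of almonds: spends $2.20, +218.0 mg calcium (running total 464.0 mg).
Take 0.4435 servings of tempeh: spends $0.51, +39.9 mg calcium (running total 503.9 mg).
Greedy by best ratio exhausts the cost allowance optimally: 503.9 mg.

503.9 mg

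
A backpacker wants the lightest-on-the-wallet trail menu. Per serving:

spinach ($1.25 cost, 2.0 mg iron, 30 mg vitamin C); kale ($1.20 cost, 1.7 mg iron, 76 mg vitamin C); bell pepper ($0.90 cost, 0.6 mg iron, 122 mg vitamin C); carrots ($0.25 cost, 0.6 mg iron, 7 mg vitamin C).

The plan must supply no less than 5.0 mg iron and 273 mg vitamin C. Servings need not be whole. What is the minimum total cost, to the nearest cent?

Check every corner: each single food scaled to meet both minima, and each pair solved so both constraints bind.
spinach only: max(5.0/2.0, 273/30) = 9.1 servings → $11.38.
kale only: max(5.0/1.7, 273/76) = 3.592 servings → $4.31.
bell pepper only: max(5.0/0.6, 273/122) = 8.333 servings → $7.50.
carrots only: max(5.0/0.6, 273/7) = 39 servings → $9.75.
spinach + kale: the both-tight solution has a negative serving — not a feasible corner.
spinach + bell pepper with both tight: 1.974 servings and 1.752 servings → $4.04.
spinach + carrots: the both-tight solution has a negative serving — not a feasible corner.
kale + bell pepper with both tight: 2.758 servings and 0.5198 servings → $3.78.
kale + carrots: the both-tight solution has a negative serving — not a feasible corner.
bell pepper + carrots with both tight: 1.867 servings and 6.467 servings → $3.30.
So the least-cost plan costs $3.30.

$3.30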